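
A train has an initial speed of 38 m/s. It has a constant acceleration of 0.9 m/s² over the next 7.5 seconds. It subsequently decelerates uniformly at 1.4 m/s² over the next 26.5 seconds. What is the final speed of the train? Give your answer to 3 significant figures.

7.65 m/s

Phase 1 (accelerating): v₀ = 38.0 m/s, a = 0.9 m/s².
v = v₀ + at = 38.0 + (0.9)(7.5) = 44.8 m/s
Δx = v₀t + ½at² = 38.0·7.5 + 0.5·0.9·7.5² = 310 m

Phase 2 (decelerating): v₀ = 44.8 m/s, a = -1.4 m/s².
v = v₀ + at = 44.8 + (-1.4)(26.5) = 7.65 m/s
Δx = v₀t + ½at² = 44.8·26.5 + 0.5·-1.4·26.5² = 694 m
Final speed = 7.65 m/s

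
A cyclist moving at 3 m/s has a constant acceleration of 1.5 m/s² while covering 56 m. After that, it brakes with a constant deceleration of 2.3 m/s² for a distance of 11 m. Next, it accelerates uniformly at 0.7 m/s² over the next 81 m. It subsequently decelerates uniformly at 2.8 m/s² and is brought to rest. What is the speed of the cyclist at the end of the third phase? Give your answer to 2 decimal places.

Phase 1 (accelerating): v₀ = 3.00 m/s, a = 1.5 m/s².
v² = v₀² + 2aΔx = 3.00² + 2·1.5·56 = 177 → v = 13.3 m/s
t = (v − v₀)/a = (13.3 − 3.00)/1.5 = 6.87 s

Phase 2 (decelerating): v₀ = 13.3 m/s, a = -2.3 m/s².
v² = v₀² + 2aΔx = 13.3² + 2·-2.3·11 = 126 → v = 11.2 m/s
t = (v − v₀)/a = (11.2 − 13.3)/-2.3 = 0.896 s

Phase 3 (accelerating): v₀ = 11.2 m/s, a = 0.7 m/s².
v² = v₀² + 2aΔx = 11.2² + 2·0.7·81 = 240 → v = 15.5 m/s
t = (v − v₀)/a = (15.5 − 11.2)/0.7 = 6.06 s
Speed at end of phase 3 = 15.5 m/s

15.49 m/s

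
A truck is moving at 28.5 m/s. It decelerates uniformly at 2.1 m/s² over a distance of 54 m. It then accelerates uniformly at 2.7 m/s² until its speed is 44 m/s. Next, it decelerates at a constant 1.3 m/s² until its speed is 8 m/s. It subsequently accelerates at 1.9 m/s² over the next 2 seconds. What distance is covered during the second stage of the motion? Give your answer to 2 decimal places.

250.10 m

Phase 1 (decelerating): v₀ = 28.5 m/s, a = -2.1 m/s².
v² = v₀² + 2aΔx = 28.5² + 2·-2.1·54 = 585 → v = 24.2 m/s
t = (v − v₀)/a = (24.2 − 28.5)/-2.1 = 2.05 s

Phase 2 (accelerating): v₀ = 24.2 m/s, a = 2.7 m/s².
v = v₀ + at → t = (44 − 24.2) / 2.7 = 7.33 s
v² = v₀² + 2aΔx → Δx = (44² − 24.2²)/(2·2.7) = 250 m
Distance in phase 2 = 250 m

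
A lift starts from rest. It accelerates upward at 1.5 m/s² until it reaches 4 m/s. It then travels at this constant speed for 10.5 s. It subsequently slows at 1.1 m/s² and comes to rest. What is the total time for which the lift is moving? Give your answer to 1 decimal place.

16.8 s

Phase 1 (accelerating): v₀ = 0 m/s, a = 1.5 m/s².
v = v₀ + at → t = (4 − 0) / 1.5 = 2.67 s
v² = v₀² + 2aΔx → Δx = (4² − 0²)/(2·1.5) = 5.33 m

Phase 2 (constant speed): v₀ = 4.00 m/s, a = 0 m/s².
v = v₀ + at = 4.00 + (0)(10.5) = 4.00 m/s
Δx = v₀t + ½at² = 4.00·10.5 + 0.5·0·10.5² = 42.0 m

Phase 3 (decelerating): v₀ = 4.00 m/s, a = -1.1 m/s².
v = v₀ + at → t = (0 − 4.00) / -1.1 = 3.64 s
v² = v₀² + 2aΔx → Δx = (0² − 4.00²)/(2·-1.1) = 7.27 m
Total time = 2.67 + 10.5 + 3.64 = 16.8 s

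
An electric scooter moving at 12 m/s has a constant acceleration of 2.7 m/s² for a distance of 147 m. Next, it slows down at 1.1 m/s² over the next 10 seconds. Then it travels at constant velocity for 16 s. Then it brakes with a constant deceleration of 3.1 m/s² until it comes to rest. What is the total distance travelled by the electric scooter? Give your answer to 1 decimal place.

774.3 m

Phase 1 (accelerating): v₀ = 12.0 m/s, a = 2.7 m/s².
v² = v₀² + 2aΔx = 12.0² + 2·2.7·147 = 938 → v = 30.6 m/s
t = (v − v₀)/a = (30.6 − 12.0)/2.7 = 6.90 s

Phase 2 (decelerating): v₀ = 30.6 m/s, a = -1.1 m/s².
v = v₀ + at = 30.6 + (-1.1)(10) = 19.6 m/s
Δx = v₀t + ½at² = 30.6·10 + 0.5·-1.1·10² = 251 m

Phase 3 (constant speed): v₀ = 19.6 m/s, a = 0 m/s².
v = v₀ + at = 19.6 + (0)(16) = 19.6 m/s
Δx = v₀t + ½at² = 19.6·16 + 0.5·0·16² = 314 m

Phase 4 (decelerating): v₀ = 19.6 m/s, a = -3.1 m/s².
v = v₀ + at → t = (0 − 19.6) / -3.1 = 6.33 s
v² = v₀² + 2aΔx → Δx = (0² − 19.6²)/(2·-3.1) = 62.1 m
Total distance = 147 + 251 + 314 + 62.1 = 774 m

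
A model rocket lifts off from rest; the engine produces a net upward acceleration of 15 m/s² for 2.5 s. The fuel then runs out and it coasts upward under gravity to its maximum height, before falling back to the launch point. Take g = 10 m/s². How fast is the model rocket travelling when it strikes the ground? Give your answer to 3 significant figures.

48.4 m/s

Phase 1 (powered ascent): v₀ = 0 m/s, a = 15 m/s².
v = v₀ + at = 0 + (15)(2.5) = 37.5 m/s
Δx = v₀t + ½at² = 0·2.5 + 0.5·15·2.5² = 46.9 m

Phase 2 (coasting upward): v₀ = 37.5 m/s, a = -10 m/s².
v = v₀ + at → t = (0 − 37.5) / -10 = 3.75 s
v² = v₀² + 2aΔx → Δx = (0² − 37.5²)/(2·-10) = 70.3 m

Phase 3 (free fall): v₀ = 0 m/s, a = -10 m/s².
Falls 117 m from rest: t = √(2·117/10) = 4.84 s; v = g·t = 48.4 m/s.
Impact speed = 48.4 m/s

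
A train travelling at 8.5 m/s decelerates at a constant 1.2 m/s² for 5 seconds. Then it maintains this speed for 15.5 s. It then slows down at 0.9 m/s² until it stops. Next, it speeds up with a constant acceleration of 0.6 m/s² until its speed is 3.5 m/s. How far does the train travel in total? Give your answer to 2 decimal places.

Phase 1 (decelerating): v₀ = 8.50 m/s, a = -1.2 m/s².
v = v₀ + at = 8.50 + (-1.2)(5) = 2.50 m/s
Δx = v₀t + ½at² = 8.50·5 + 0.5·-1.2·5² = 27.5 m

Phase 2 (constant speed): v₀ = 2.50 m/s, a = 0 m/s².
v = v₀ + at = 2.50 + (0)(15.5) = 2.50 m/s
Δx = v₀t + ½at² = 2.50·15.5 + 0.5·0·15.5² = 38.8 m

Phase 3 (decelerating): v₀ = 2.50 m/s, a = -0.9 m/s².
v = v₀ + at → t = (0 − 2.50) / -0.9 = 2.78 s
v² = v₀² + 2aΔx → Δx = (0² − 2.50²)/(2·-0.9) = 3.47 m

Phase 4 (accelerating): v₀ = 0 m/s, a = 0.6 m/s².
v = v₀ + at → t = (3.5 − 0) / 0.6 = 5.83 s
v² = v₀² + 2aΔx → Δx = (3.5² − 0²)/(2·0.6) = 10.2 m
Total distance = 27.5 + 38.8 + 3.47 + 10.2 = 79.9 m

79.93 m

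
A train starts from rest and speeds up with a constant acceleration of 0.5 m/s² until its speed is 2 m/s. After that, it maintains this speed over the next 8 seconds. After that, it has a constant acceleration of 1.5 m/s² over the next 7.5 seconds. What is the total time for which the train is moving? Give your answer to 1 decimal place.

Phase 1 (accelerating): v₀ = 0 m/s, a = 0.5 m/s².
v = v₀ + at → t = (2 − 0) / 0.5 = 4.00 s
v² = v₀² + 2aΔx → Δx = (2² − 0²)/(2·0.5) = 4.00 m

Phase 2 (constant speed): v₀ = 2.00 m/s, a = 0 m/s².
v = v₀ + at = 2.00 + (0)(8) = 2.00 m/s
Δx = v₀t + ½at² = 2.00·8 + 0.5·0·8² = 16.0 m

Phase 3 (accelerating): v₀ = 2.00 m/s, a = 1.5 m/s².
v = v₀ + at = 2.00 + (1.5)(7.5) = 13.2 m/s
Δx = v₀t + ½at² = 2.00·7.5 + 0.5·1.5·7.5² = 57.2 m
Total time = 4.00 + 8.00 + 7.50 = 19.5 s

19.5 s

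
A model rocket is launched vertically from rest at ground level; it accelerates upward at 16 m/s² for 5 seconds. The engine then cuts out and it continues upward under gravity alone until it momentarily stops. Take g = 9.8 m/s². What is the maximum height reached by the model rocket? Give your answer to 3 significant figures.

527 m

Phase 1 (powered ascent): v₀ = 0 m/s, a = 16 m/s².
v = v₀ + at = 0 + (16)(5) = 80.0 m/s
Δx = v₀t + ½at² = 0·5 + 0.5·16·5² = 200 m

Phase 2 (coasting upward): v₀ = 80.0 m/s, a = -9.8 m/s².
v = v₀ + at → t = (0 − 80.0) / -9.8 = 8.16 s
v² = v₀² + 2aΔx → Δx = (0² − 80.0²)/(2·-9.8) = 327 m
Maximum height = 200 + 327 = 527 m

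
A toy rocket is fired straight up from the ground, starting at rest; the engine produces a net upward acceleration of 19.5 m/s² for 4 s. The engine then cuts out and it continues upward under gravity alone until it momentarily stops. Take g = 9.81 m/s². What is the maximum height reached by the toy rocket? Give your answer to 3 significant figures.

Phase 1 (powered ascent): v₀ = 0 m/s, a = 19.5 m/s².
v = v₀ + at = 0 + (19.5)(4) = 78.0 m/s
Δx = v₀t + ½at² = 0·4 + 0.5·19.5·4² = 156 m

Phase 2 (coasting upward): v₀ = 78.0 m/s, a = -9.81 m/s².
v = v₀ + at → t = (0 − 78.0) / -9.81 = 7.95 s
v² = v₀² + 2aΔx → Δx = (0² − 78.0²)/(2·-9.81) = 310 m
Maximum height = 156 + 310 = 466 m

466 m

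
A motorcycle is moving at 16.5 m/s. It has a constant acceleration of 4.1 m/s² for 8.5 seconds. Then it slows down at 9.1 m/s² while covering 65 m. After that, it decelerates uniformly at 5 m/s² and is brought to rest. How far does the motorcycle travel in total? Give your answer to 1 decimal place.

Phase 1 (accelerating): v₀ = 16.5 m/s, a = 4.1 m/s².
v = v₀ + at = 16.5 + (4.1)(8.5) = 51.3 m/s
Δx = v₀t + ½at² = 16.5·8.5 + 0.5·4.1·8.5² = 288 m

Phase 2 (decelerating): v₀ = 51.3 m/s, a = -9.1 m/s².
v² = v₀² + 2aΔx = 51.3² + 2·-9.1·65 = 1450 → v = 38.1 m/s
t = (v − v₀)/a = (38.1 − 51.3)/-9.1 = 1.45 s

Phase 3 (decelerating): v₀ = 38.1 m/s, a = -5 m/s².
v = v₀ + at → t = (0 − 38.1) / -5 = 7.63 s
v² = v₀² + 2aΔx → Δx = (0² − 38.1²)/(2·-5) = 145 m
Total distance = 288 + 65.0 + 145 = 499 m

498.7 m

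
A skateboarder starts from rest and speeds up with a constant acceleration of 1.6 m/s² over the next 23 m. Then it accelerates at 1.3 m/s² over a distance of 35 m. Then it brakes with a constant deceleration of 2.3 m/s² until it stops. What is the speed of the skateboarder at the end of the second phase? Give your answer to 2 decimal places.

12.83 m/s

Phase 1 (accelerating): v₀ = 0 m/s, a = 1.6 m/s².
v² = v₀² + 2aΔx = 0² + 2·1.6·23 = 73.6 → v = 8.58 m/s
t = (v − v₀)/a = (8.58 − 0)/1.6 = 5.36 s

Phase 2 (accelerating): v₀ = 8.58 m/s, a = 1.3 m/s².
v² = v₀² + 2aΔx = 8.58² + 2·1.3·35 = 165 → v = 12.8 m/s
t = (v − v₀)/a = (12.8 − 8.58)/1.3 = 3.27 s
Speed at end of phase 2 = 12.8 m/s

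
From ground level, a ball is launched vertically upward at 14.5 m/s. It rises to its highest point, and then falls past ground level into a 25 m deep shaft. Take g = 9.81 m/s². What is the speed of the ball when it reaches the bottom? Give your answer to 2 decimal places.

26.47 m/s

Phase 1 (rising): v₀ = 14.5 m/s, a = -9.81 m/s².
v = v₀ + at → t = (0 − 14.5) / -9.81 = 1.48 s
v² = v₀² + 2aΔx → Δx = (0² − 14.5²)/(2·-9.81) = 10.7 m

Phase 2 (falling): v₀ = 0 m/s, a = -9.81 m/s².
Falls 35.7 m from rest: t = √(2·35.7/9.81) = 2.70 s; v = g·t = 26.5 m/s.
Final speed = 26.5 m/s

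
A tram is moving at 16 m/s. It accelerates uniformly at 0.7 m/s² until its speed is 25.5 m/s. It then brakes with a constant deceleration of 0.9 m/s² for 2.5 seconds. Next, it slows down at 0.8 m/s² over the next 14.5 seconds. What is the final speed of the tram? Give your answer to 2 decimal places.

11.65 m/s

Phase 1 (accelerating): v₀ = 16.0 m/s, a = 0.7 m/s².
v = v₀ + at → t = (25.5 − 16.0) / 0.7 = 13.6 s
v² = v₀² + 2aΔx → Δx = (25.5² − 16.0²)/(2·0.7) = 282 m

Phase 2 (decelerating): v₀ = 25.5 m/s, a = -0.9 m/s².
v = v₀ + at = 25.5 + (-0.9)(2.5) = 23.2 m/s
Δx = v₀t + ½at² = 25.5·2.5 + 0.5·-0.9·2.5² = 60.9 m

Phase 3 (decelerating): v₀ = 23.2 m/s, a = -0.8 m/s².
v = v₀ + at = 23.2 + (-0.8)(14.5) = 11.6 m/s
Δx = v₀t + ½at² = 23.2·14.5 + 0.5·-0.8·14.5² = 253 m
Final speed = 11.6 m/s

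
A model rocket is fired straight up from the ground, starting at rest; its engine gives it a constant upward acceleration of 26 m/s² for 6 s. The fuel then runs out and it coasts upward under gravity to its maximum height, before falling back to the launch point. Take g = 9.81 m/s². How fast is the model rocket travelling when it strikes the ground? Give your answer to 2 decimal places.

183.08 m/s

Phase 1 (powered ascent): v₀ = 0 m/s, a = 26 m/s².
v = v₀ + at = 0 + (26)(6) = 156 m/s
Δx = v₀t + ½at² = 0·6 + 0.5·26·6² = 468 m

Phase 2 (coasting upward): v₀ = 156 m/s, a = -9.81 m/s².
v = v₀ + at → t = (0 − 156) / -9.81 = 15.9 s
v² = v₀² + 2aΔx → Δx = (0² − 156²)/(2·-9.81) = 1240 m

Phase 3 (free fall): v₀ = 0 m/s, a = -9.81 m/s².
Falls 1710 m from rest: t = √(2·1710/9.81) = 18.7 s; v = g·t = 183 m/s.
Impact speed = 183 m/s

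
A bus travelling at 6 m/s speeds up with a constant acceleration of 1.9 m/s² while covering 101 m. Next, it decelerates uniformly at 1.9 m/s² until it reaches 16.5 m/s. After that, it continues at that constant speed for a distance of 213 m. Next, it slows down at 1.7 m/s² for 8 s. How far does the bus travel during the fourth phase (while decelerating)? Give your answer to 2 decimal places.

Phase 1 (accelerating): v₀ = 6.00 m/s, a = 1.9 m/s².
v² = v₀² + 2aΔx = 6.00² + 2·1.9·101 = 420 → v = 20.5 m/s
t = (v − v₀)/a = (20.5 − 6.00)/1.9 = 7.63 s

Phase 2 (decelerating): v₀ = 20.5 m/s, a = -1.9 m/s².
v = v₀ + at → t = (16.5 − 20.5) / -1.9 = 2.10 s
v² = v₀² + 2aΔx → Δx = (16.5² − 20.5²)/(2·-1.9) = 38.8 m

Phase 3 (constant speed): v₀ = 16.5 m/s, a = 0 m/s².
Constant speed: t = d/v = 213/16.5 = 12.9 s

Phase 4 (decelerating): v₀ = 16.5 m/s, a = -1.7 m/s².
v = v₀ + at = 16.5 + (-1.7)(8) = 2.90 m/s
Δx = v₀t + ½at² = 16.5·8 + 0.5·-1.7·8² = 77.6 m
Distance in phase 4 = 77.6 m

77.60 m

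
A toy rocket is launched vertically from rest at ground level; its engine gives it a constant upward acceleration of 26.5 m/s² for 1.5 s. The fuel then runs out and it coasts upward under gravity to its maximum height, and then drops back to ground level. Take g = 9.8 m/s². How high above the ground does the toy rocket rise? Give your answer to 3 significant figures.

110 m

Phase 1 (powered ascent): v₀ = 0 m/s, a = 26.5 m/s².
v = v₀ + at = 0 + (26.5)(1.5) = 39.8 m/s
Δx = v₀t + ½at² = 0·1.5 + 0.5·26.5·1.5² = 29.8 m

Phase 2 (coasting upward): v₀ = 39.8 m/s, a = -9.8 m/s².
v = v₀ + at → t = (0 − 39.8) / -9.8 = 4.06 s
v² = v₀² + 2aΔx → Δx = (0² − 39.8²)/(2·-9.8) = 80.6 m
Maximum height = 29.8 + 80.6 = 110 m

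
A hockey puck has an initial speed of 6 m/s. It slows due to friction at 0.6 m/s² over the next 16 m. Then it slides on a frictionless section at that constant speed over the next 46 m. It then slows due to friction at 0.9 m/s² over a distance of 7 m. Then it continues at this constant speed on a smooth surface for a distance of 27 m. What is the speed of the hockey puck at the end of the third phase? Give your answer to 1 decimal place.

Phase 1 (decelerating): v₀ = 6.00 m/s, a = -0.6 m/s².
v² = v₀² + 2aΔx = 6.00² + 2·-0.6·16 = 16.8 → v = 4.10 m/s
t = (v − v₀)/a = (4.10 − 6.00)/-0.6 = 3.17 s

Phase 2 (constant speed): v₀ = 4.10 m/s, a = 0 m/s².
Constant speed: t = d/v = 46/4.10 = 11.2 s

Phase 3 (decelerating): v₀ = 4.10 m/s, a = -0.9 m/s².
v² = v₀² + 2aΔx = 4.10² + 2·-0.9·7 = 4.20 → v = 2.05 m/s
t = (v − v₀)/a = (2.05 − 4.10)/-0.9 = 2.28 s
Speed at end of phase 3 = 2.05 m/s

2.0 m/s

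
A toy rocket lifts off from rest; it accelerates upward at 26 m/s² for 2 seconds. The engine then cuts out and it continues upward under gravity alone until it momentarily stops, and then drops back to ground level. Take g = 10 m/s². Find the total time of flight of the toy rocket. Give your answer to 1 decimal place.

13.3 s

Phase 1 (powered ascent): v₀ = 0 m/s, a = 26 m/s².
v = v₀ + at = 0 + (26)(2) = 52.0 m/s
Δx = v₀t + ½at² = 0·2 + 0.5·26·2² = 52.0 m

Phase 2 (coasting upward): v₀ = 52.0 m/s, a = -10 m/s².
v = v₀ + at → t = (0 − 52.0) / -10 = 5.20 s
v² = v₀² + 2aΔx → Δx = (0² − 52.0²)/(2·-10) = 135 m

Phase 3 (free fall): v₀ = 0 m/s, a = -10 m/s².
Falls 187 m from rest: t = √(2·187/10) = 6.12 s; v = g·t = 61.2 m/s.
Total time = 2.00 + 5.20 + 6.12 = 13.3 s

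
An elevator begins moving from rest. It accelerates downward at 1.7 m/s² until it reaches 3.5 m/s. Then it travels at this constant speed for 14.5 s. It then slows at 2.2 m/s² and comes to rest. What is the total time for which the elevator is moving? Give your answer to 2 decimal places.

18.15 s

Phase 1 (accelerating): v₀ = 0 m/s, a = 1.7 m/s².
v = v₀ + at → t = (3.5 − 0) / 1.7 = 2.06 s
v² = v₀² + 2aΔx → Δx = (3.5² − 0²)/(2·1.7) = 3.60 m

Phase 2 (constant speed): v₀ = 3.50 m/s, a = 0 m/s².
v = v₀ + at = 3.50 + (0)(14.5) = 3.50 m/s
Δx = v₀t + ½at² = 3.50·14.5 + 0.5·0·14.5² = 50.8 m

Phase 3 (decelerating): v₀ = 3.50 m/s, a = -2.2 m/s².
v = v₀ + at → t = (0 − 3.50) / -2.2 = 1.59 s
v² = v₀² + 2aΔx → Δx = (0² − 3.50²)/(2·-2.2) = 2.78 m
Total time = 2.06 + 14.5 + 1.59 = 18.1 s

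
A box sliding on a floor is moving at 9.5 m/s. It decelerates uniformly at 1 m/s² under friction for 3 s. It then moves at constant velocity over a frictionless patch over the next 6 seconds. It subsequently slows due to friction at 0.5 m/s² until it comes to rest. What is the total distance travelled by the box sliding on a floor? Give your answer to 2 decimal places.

105.25 m

Phase 1 (decelerating): v₀ = 9.50 m/s, a = -1 m/s².
v = v₀ + at = 9.50 + (-1)(3) = 6.50 m/s
Δx = v₀t + ½at² = 9.50·3 + 0.5·-1·3² = 24.0 m

Phase 2 (constant speed): v₀ = 6.50 m/s, a = 0 m/s².
v = v₀ + at = 6.50 + (0)(6) = 6.50 m/s
Δx = v₀t + ½at² = 6.50·6 + 0.5·0·6² = 39.0 m

Phase 3 (decelerating): v₀ = 6.50 m/s, a = -0.5 m/s².
v = v₀ + at → t = (0 − 6.50) / -0.5 = 13.0 s
v² = v₀² + 2aΔx → Δx = (0² − 6.50²)/(2·-0.5) = 42.2 m
Total distance = 24.0 + 39.0 + 42.2 = 105 m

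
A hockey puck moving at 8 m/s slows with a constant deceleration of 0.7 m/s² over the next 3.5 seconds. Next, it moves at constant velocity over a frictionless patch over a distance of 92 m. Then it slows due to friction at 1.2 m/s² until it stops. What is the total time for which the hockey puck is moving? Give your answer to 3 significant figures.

24.7 s

Phase 1 (decelerating): v₀ = 8.00 m/s, a = -0.7 m/s².
v = v₀ + at = 8.00 + (-0.7)(3.5) = 5.55 m/s
Δx = v₀t + ½at² = 8.00·3.5 + 0.5·-0.7·3.5² = 23.7 m

Phase 2 (constant speed): v₀ = 5.55 m/s, a = 0 m/s².
Constant speed: t = d/v = 92/5.55 = 16.6 s

Phase 3 (decelerating): v₀ = 5.55 m/s, a = -1.2 m/s².
v = v₀ + at → t = (0 − 5.55) / -1.2 = 4.63 s
v² = v₀² + 2aΔx → Δx = (0² − 5.55²)/(2·-1.2) = 12.8 m
Total time = 3.50 + 16.6 + 4.63 = 24.7 s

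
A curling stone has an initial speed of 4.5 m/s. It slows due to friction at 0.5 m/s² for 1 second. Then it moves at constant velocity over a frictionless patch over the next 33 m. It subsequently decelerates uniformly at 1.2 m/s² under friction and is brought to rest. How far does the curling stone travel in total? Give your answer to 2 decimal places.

Phase 1 (decelerating): v₀ = 4.50 m/s, a = -0.5 m/s².
v = v₀ + at = 4.50 + (-0.5)(1) = 4.00 m/s
Δx = v₀t + ½at² = 4.50·1 + 0.5·-0.5·1² = 4.25 m

Phase 2 (constant speed): v₀ = 4.00 m/s, a = 0 m/s².
Constant speed: t = d/v = 33/4.00 = 8.25 s

Phase 3 (decelerating): v₀ = 4.00 m/s, a = -1.2 m/s².
v = v₀ + at → t = (0 − 4.00) / -1.2 = 3.33 s
v² = v₀² + 2aΔx → Δx = (0² − 4.00²)/(2·-1.2) = 6.67 m
Total distance = 4.25 + 33.0 + 6.67 = 43.9 m

43.92 m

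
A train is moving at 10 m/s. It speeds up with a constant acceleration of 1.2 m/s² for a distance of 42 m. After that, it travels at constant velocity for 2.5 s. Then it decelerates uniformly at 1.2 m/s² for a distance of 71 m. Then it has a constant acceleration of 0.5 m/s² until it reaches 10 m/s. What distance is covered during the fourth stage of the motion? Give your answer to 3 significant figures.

Phase 1 (accelerating): v₀ = 10.0 m/s, a = 1.2 m/s².
v² = v₀² + 2aΔx = 10.0² + 2·1.2·42 = 201 → v = 14.2 m/s
t = (v − v₀)/a = (14.2 − 10.0)/1.2 = 3.48 s

Phase 2 (constant speed): v₀ = 14.2 m/s, a = 0 m/s².
v = v₀ + at = 14.2 + (0)(2.5) = 14.2 m/s
Δx = v₀t + ½at² = 14.2·2.5 + 0.5·0·2.5² = 35.4 m

Phase 3 (decelerating): v₀ = 14.2 m/s, a = -1.2 m/s².
v² = v₀² + 2aΔx = 14.2² + 2·-1.2·71 = 30.4 → v = 5.51 m/s
t = (v − v₀)/a = (5.51 − 14.2)/-1.2 = 7.21 s

Phase 4 (accelerating): v₀ = 5.51 m/s, a = 0.5 m/s².
v = v₀ + at → t = (10 − 5.51) / 0.5 = 8.97 s
v² = v₀² + 2aΔx → Δx = (10² − 5.51²)/(2·0.5) = 69.6 m
Distance in phase 4 = 69.6 m

69.6 m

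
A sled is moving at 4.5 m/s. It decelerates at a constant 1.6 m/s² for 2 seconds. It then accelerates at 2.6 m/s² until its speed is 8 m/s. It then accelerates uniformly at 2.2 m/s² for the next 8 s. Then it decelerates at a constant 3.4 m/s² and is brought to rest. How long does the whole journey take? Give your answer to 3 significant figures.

20.1 s

Phase 1 (decelerating): v₀ = 4.50 m/s, a = -1.6 m/s².
v = v₀ + at = 4.50 + (-1.6)(2) = 1.30 m/s
Δx = v₀t + ½at² = 4.50·2 + 0.5·-1.6·2² = 5.80 m

Phase 2 (accelerating): v₀ = 1.30 m/s, a = 2.6 m/s².
v = v₀ + at → t = (8 − 1.30) / 2.6 = 2.58 s
v² = v₀² + 2aΔx → Δx = (8² − 1.30²)/(2·2.6) = 12.0 m

Phase 3 (accelerating): v₀ = 8.00 m/s, a = 2.2 m/s².
v = v₀ + at = 8.00 + (2.2)(8) = 25.6 m/s
Δx = v₀t + ½at² = 8.00·8 + 0.5·2.2·8² = 134 m

Phase 4 (decelerating): v₀ = 25.6 m/s, a = -3.4 m/s².
v = v₀ + at → t = (0 − 25.6) / -3.4 = 7.53 s
v² = v₀² + 2aΔx → Δx = (0² − 25.6²)/(2·-3.4) = 96.4 m
Total time = 2.00 + 2.58 + 8.00 + 7.53 = 20.1 s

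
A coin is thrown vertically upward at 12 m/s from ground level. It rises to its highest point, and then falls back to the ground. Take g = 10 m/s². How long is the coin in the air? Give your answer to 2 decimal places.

2.40 s

Phase 1 (rising): v₀ = 12.0 m/s, a = -10 m/s².
v = v₀ + at → t = (0 − 12.0) / -10 = 1.20 s
v² = v₀² + 2aΔx → Δx = (0² − 12.0²)/(2·-10) = 7.20 m

Phase 2 (falling): v₀ = 0 m/s, a = -10 m/s².
Falls 7.20 m from rest: t = √(2·7.20/10) = 1.20 s; v = g·t = 12.0 m/s.
Total time = 1.20 + 1.20 = 2.40 s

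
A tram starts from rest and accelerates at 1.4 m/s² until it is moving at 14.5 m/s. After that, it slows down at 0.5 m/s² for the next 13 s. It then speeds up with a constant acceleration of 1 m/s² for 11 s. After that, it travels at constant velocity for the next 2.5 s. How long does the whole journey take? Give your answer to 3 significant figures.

36.9 s

Phase 1 (accelerating): v₀ = 0 m/s, a = 1.4 m/s².
v = v₀ + at → t = (14.5 − 0) / 1.4 = 10.4 s
v² = v₀² + 2aΔx → Δx = (14.5² − 0²)/(2·1.4) = 75.1 m

Phase 2 (decelerating): v₀ = 14.5 m/s, a = -0.5 m/s².
v = v₀ + at = 14.5 + (-0.5)(13) = 8.00 m/s
Δx = v₀t + ½at² = 14.5·13 + 0.5·-0.5·13² = 146 m

Phase 3 (accelerating): v₀ = 8.00 m/s, a = 1 m/s².
v = v₀ + at = 8.00 + (1)(11) = 19.0 m/s
Δx = v₀t + ½at² = 8.00·11 + 0.5·1·11² = 148 m

Phase 4 (constant speed): v₀ = 19.0 m/s, a = 0 m/s².
v = v₀ + at = 19.0 + (0)(2.5) = 19.0 m/s
Δx = v₀t + ½at² = 19.0·2.5 + 0.5·0·2.5² = 47.5 m
Total time = 10.4 + 13.0 + 11.0 + 2.50 = 36.9 s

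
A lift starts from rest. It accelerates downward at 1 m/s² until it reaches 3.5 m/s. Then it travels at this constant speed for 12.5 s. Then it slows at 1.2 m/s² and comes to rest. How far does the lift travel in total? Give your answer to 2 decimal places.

Phase 1 (accelerating): v₀ = 0 m/s, a = 1 m/s².
v = v₀ + at → t = (3.5 − 0) / 1 = 3.50 s
v² = v₀² + 2aΔx → Δx = (3.5² − 0²)/(2·1) = 6.12 m

Phase 2 (constant speed): v₀ = 3.50 m/s, a = 0 m/s².
v = v₀ + at = 3.50 + (0)(12.5) = 3.50 m/s
Δx = v₀t + ½at² = 3.50·12.5 + 0.5·0·12.5² = 43.8 m

Phase 3 (decelerating): v₀ = 3.50 m/s, a = -1.2 m/s².
v = v₀ + at → t = (0 − 3.50) / -1.2 = 2.92 s
v² = v₀² + 2aΔx → Δx = (0² − 3.50²)/(2·-1.2) = 5.10 m
Total distance = 6.12 + 43.8 + 5.10 = 55.0 m

54.98 m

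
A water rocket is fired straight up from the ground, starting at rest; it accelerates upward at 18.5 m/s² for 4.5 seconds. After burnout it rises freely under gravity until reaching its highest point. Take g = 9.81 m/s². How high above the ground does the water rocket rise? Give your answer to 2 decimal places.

Phase 1 (powered ascent): v₀ = 0 m/s, a = 18.5 m/s².
v = v₀ + at = 0 + (18.5)(4.5) = 83.2 m/s
Δx = v₀t + ½at² = 0·4.5 + 0.5·18.5·4.5² = 187 m

Phase 2 (coasting upward): v₀ = 83.2 m/s, a = -9.81 m/s².
v = v₀ + at → t = (0 − 83.2) / -9.81 = 8.49 s
v² = v₀² + 2aΔx → Δx = (0² − 83.2²)/(2·-9.81) = 353 m
Maximum height = 187 + 353 = 541 m

540.55 m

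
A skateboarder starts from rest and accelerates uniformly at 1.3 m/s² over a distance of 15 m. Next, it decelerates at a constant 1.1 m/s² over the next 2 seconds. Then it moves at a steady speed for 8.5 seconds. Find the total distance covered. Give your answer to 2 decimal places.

Phase 1 (accelerating): v₀ = 0 m/s, a = 1.3 m/s².
v² = v₀² + 2aΔx = 0² + 2·1.3·15 = 39.0 → v = 6.24 m/s
t = (v − v₀)/a = (6.24 − 0)/1.3 = 4.80 s

Phase 2 (decelerating): v₀ = 6.24 m/s, a = -1.1 m/s².
v = v₀ + at = 6.24 + (-1.1)(2) = 4.04 m/s
Δx = v₀t + ½at² = 6.24·2 + 0.5·-1.1·2² = 10.3 m

Phase 3 (constant speed): v₀ = 4.04 m/s, a = 0 m/s².
v = v₀ + at = 4.04 + (0)(8.5) = 4.04 m/s
Δx = v₀t + ½at² = 4.04·8.5 + 0.5·0·8.5² = 34.4 m
Total distance = 15.0 + 10.3 + 34.4 = 59.7 m

59.67 m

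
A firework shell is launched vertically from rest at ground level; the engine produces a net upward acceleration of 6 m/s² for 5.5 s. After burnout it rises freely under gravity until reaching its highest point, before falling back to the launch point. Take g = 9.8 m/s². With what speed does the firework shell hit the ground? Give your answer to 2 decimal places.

53.55 m/s

Phase 1 (powered ascent): v₀ = 0 m/s, a = 6 m/s².
v = v₀ + at = 0 + (6)(5.5) = 33.0 m/s
Δx = v₀t + ½at² = 0·5.5 + 0.5·6·5.5² = 90.8 m

Phase 2 (coasting upward): v₀ = 33.0 m/s, a = -9.8 m/s².
v = v₀ + at → t = (0 − 33.0) / -9.8 = 3.37 s
v² = v₀² + 2aΔx → Δx = (0² − 33.0²)/(2·-9.8) = 55.6 m

Phase 3 (free fall): v₀ = 0 m/s, a = -9.8 m/s².
Falls 146 m from rest: t = √(2·146/9.8) = 5.46 s; v = g·t = 53.6 m/s.
Impact speed = 53.6 m/s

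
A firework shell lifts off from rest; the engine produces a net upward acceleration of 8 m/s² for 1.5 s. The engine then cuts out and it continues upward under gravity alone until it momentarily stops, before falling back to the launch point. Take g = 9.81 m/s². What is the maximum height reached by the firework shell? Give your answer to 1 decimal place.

16.3 m

Phase 1 (powered ascent): v₀ = 0 m/s, a = 8 m/s².
v = v₀ + at = 0 + (8)(1.5) = 12.0 m/s
Δx = v₀t + ½at² = 0·1.5 + 0.5·8·1.5² = 9.00 m

Phase 2 (coasting upward): v₀ = 12.0 m/s, a = -9.81 m/s².
v = v₀ + at → t = (0 − 12.0) / -9.81 = 1.22 s
v² = v₀² + 2aΔx → Δx = (0² − 12.0²)/(2·-9.81) = 7.34 m
Maximum height = 9.00 + 7.34 = 16.3 m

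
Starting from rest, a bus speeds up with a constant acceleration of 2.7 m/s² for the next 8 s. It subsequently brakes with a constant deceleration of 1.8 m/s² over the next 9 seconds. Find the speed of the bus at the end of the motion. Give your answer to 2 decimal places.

5.40 m/s

Phase 1 (accelerating): v₀ = 0 m/s, a = 2.7 m/s².
v = v₀ + at = 0 + (2.7)(8) = 21.6 m/s
Δx = v₀t + ½at² = 0·8 + 0.5·2.7·8² = 86.4 m

Phase 2 (decelerating): v₀ = 21.6 m/s, a = -1.8 m/s².
v = v₀ + at = 21.6 + (-1.8)(9) = 5.40 m/s
Δx = v₀t + ½at² = 21.6·9 + 0.5·-1.8·9² = 122 m
Final speed = 5.40 m/s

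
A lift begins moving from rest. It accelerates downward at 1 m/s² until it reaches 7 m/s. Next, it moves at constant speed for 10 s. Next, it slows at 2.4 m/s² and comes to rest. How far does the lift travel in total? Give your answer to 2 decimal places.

104.71 m

Phase 1 (accelerating): v₀ = 0 m/s, a = 1 m/s².
v = v₀ + at → t = (7 − 0) / 1 = 7.00 s
v² = v₀² + 2aΔx → Δx = (7² − 0²)/(2·1) = 24.5 m

Phase 2 (constant speed): v₀ = 7.00 m/s, a = 0 m/s².
v = v₀ + at = 7.00 + (0)(10) = 7.00 m/s
Δx = v₀t + ½at² = 7.00·10 + 0.5·0·10² = 70.0 m

Phase 3 (decelerating): v₀ = 7.00 m/s, a = -2.4 m/s².
v = v₀ + at → t = (0 − 7.00) / -2.4 = 2.92 s
v² = v₀² + 2aΔx → Δx = (0² − 7.00²)/(2·-2.4) = 10.2 m
Total distance = 24.5 + 70.0 + 10.2 = 105 m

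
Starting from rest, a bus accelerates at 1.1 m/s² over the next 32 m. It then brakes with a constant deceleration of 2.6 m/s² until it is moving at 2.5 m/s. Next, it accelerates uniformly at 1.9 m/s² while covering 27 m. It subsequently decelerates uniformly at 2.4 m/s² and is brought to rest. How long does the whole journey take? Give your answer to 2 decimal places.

18.42 s

Phase 1 (accelerating): v₀ = 0 m/s, a = 1.1 m/s².
v² = v₀² + 2aΔx = 0² + 2·1.1·32 = 70.4 → v = 8.39 m/s
t = (v − v₀)/a = (8.39 − 0)/1.1 = 7.63 s

Phase 2 (decelerating): v₀ = 8.39 m/s, a = -2.6 m/s².
v = v₀ + at → t = (2.5 − 8.39) / -2.6 = 2.27 s
v² = v₀² + 2aΔx → Δx = (2.5² − 8.39²)/(2·-2.6) = 12.3 m

Phase 3 (accelerating): v₀ = 2.50 m/s, a = 1.9 m/s².
v² = v₀² + 2aΔx = 2.50² + 2·1.9·27 = 109 → v = 10.4 m/s
t = (v − v₀)/a = (10.4 − 2.50)/1.9 = 4.18 s

Phase 4 (decelerating): v₀ = 10.4 m/s, a = -2.4 m/s².
v = v₀ + at → t = (0 − 10.4) / -2.4 = 4.35 s
v² = v₀² + 2aΔx → Δx = (0² − 10.4²)/(2·-2.4) = 22.7 m
Total time = 7.63 + 2.27 + 4.18 + 4.35 = 18.4 s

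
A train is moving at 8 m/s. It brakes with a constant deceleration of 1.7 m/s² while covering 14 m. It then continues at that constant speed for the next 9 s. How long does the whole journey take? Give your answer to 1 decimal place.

11.3 s

Phase 1 (decelerating): v₀ = 8.00 m/s, a = -1.7 m/s².
v² = v₀² + 2aΔx = 8.00² + 2·-1.7·14 = 16.4 → v = 4.05 m/s
t = (v − v₀)/a = (4.05 − 8.00)/-1.7 = 2.32 s

Phase 2 (constant speed): v₀ = 4.05 m/s, a = 0 m/s².
v = v₀ + at = 4.05 + (0)(9) = 4.05 m/s
Δx = v₀t + ½at² = 4.05·9 + 0.5·0·9² = 36.4 m
Total time = 2.32 + 9.00 = 11.3 s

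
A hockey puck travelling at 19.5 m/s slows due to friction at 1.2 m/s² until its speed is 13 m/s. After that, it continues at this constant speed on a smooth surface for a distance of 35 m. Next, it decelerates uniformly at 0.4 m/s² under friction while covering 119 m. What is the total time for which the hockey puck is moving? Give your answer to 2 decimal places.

Phase 1 (decelerating): v₀ = 19.5 m/s, a = -1.2 m/s².
v = v₀ + at → t = (13 − 19.5) / -1.2 = 5.42 s
v² = v₀² + 2aΔx → Δx = (13² − 19.5²)/(2·-1.2) = 88.0 m

Phase 2 (constant speed): v₀ = 13.0 m/s, a = 0 m/s².
Constant speed: t = d/v = 35/13.0 = 2.69 s

Phase 3 (decelerating): v₀ = 13.0 m/s, a = -0.4 m/s².
v² = v₀² + 2aΔx = 13.0² + 2·-0.4·119 = 73.8 → v = 8.59 m/s
t = (v − v₀)/a = (8.59 − 13.0)/-0.4 = 11.0 s
Total time = 5.42 + 2.69 + 11.0 = 19.1 s

19.13 s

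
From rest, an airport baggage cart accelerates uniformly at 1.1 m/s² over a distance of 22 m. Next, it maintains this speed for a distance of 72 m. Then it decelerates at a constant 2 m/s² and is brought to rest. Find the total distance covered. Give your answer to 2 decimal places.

106.10 m

Phase 1 (accelerating): v₀ = 0 m/s, a = 1.1 m/s².
v² = v₀² + 2aΔx = 0² + 2·1.1·22 = 48.4 → v = 6.96 m/s
t = (v − v₀)/a = (6.96 − 0)/1.1 = 6.32 s

Phase 2 (constant speed): v₀ = 6.96 m/s, a = 0 m/s².
Constant speed: t = d/v = 72/6.96 = 10.3 s

Phase 3 (decelerating): v₀ = 6.96 m/s, a = -2 m/s².
v = v₀ + at → t = (0 − 6.96) / -2 = 3.48 s
v² = v₀² + 2aΔx → Δx = (0² − 6.96²)/(2·-2) = 12.1 m
Total distance = 22.0 + 72.0 + 12.1 = 106 m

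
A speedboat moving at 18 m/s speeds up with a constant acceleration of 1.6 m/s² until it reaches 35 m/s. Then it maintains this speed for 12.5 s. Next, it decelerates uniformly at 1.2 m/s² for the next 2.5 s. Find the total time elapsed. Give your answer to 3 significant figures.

25.6 s

Phase 1 (accelerating): v₀ = 18.0 m/s, a = 1.6 m/s².
v = v₀ + at → t = (35 − 18.0) / 1.6 = 10.6 s
v² = v₀² + 2aΔx → Δx = (35² − 18.0²)/(2·1.6) = 282 m

Phase 2 (constant speed): v₀ = 35.0 m/s, a = 0 m/s².
v = v₀ + at = 35.0 + (0)(12.5) = 35.0 m/s
Δx = v₀t + ½at² = 35.0·12.5 + 0.5·0·12.5² = 438 m

Phase 3 (decelerating): v₀ = 35.0 m/s, a = -1.2 m/s².
v = v₀ + at = 35.0 + (-1.2)(2.5) = 32.0 m/s
Δx = v₀t + ½at² = 35.0·2.5 + 0.5·-1.2·2.5² = 83.8 m
Total time = 10.6 + 12.5 + 2.50 = 25.6 s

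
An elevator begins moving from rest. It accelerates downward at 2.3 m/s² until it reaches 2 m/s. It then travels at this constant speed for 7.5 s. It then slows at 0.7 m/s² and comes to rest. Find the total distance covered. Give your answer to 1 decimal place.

Phase 1 (accelerating): v₀ = 0 m/s, a = 2.3 m/s².
v = v₀ + at → t = (2 − 0) / 2.3 = 0.870 s
v² = v₀² + 2aΔx → Δx = (2² − 0²)/(2·2.3) = 0.870 m

Phase 2 (constant speed): v₀ = 2.00 m/s, a = 0 m/s².
v = v₀ + at = 2.00 + (0)(7.5) = 2.00 m/s
Δx = v₀t + ½at² = 2.00·7.5 + 0.5·0·7.5² = 15.0 m

Phase 3 (decelerating): v₀ = 2.00 m/s, a = -0.7 m/s².
v = v₀ + at → t = (0 − 2.00) / -0.7 = 2.86 s
v² = v₀² + 2aΔx → Δx = (0² − 2.00²)/(2·-0.7) = 2.86 m
Total distance = 0.870 + 15.0 + 2.86 = 18.7 m

18.7 m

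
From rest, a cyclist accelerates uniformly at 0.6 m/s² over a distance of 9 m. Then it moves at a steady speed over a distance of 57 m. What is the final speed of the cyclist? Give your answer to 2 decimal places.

3.29 m/s

Phase 1 (accelerating): v₀ = 0 m/s, a = 0.6 m/s².
v² = v₀² + 2aΔx = 0² + 2·0.6·9 = 10.8 → v = 3.29 m/s
t = (v − v₀)/a = (3.29 − 0)/0.6 = 5.48 s

Phase 2 (constant speed): v₀ = 3.29 m/s, a = 0 m/s².
Constant speed: t = d/v = 57/3.29 = 17.3 s
Final speed = 3.29 m/s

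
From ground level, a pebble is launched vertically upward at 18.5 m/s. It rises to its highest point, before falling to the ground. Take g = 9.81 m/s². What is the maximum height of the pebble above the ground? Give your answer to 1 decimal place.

17.4 m

Phase 1 (rising): v₀ = 18.5 m/s, a = -9.81 m/s².
v = v₀ + at → t = (0 − 18.5) / -9.81 = 1.89 s
v² = v₀² + 2aΔx → Δx = (0² − 18.5²)/(2·-9.81) = 17.4 m
Maximum height = 17.4 m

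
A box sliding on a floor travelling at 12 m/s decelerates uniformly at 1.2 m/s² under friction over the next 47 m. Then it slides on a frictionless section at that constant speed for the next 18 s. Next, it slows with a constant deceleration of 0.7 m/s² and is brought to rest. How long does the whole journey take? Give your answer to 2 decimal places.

31.32 s

Phase 1 (decelerating): v₀ = 12.0 m/s, a = -1.2 m/s².
v² = v₀² + 2aΔx = 12.0² + 2·-1.2·47 = 31.2 → v = 5.59 m/s
t = (v − v₀)/a = (5.59 − 12.0)/-1.2 = 5.35 s

Phase 2 (constant speed): v₀ = 5.59 m/s, a = 0 m/s².
v = v₀ + at = 5.59 + (0)(18) = 5.59 m/s
Δx = v₀t + ½at² = 5.59·18 + 0.5·0·18² = 101 m

Phase 3 (decelerating): v₀ = 5.59 m/s, a = -0.7 m/s².
v = v₀ + at → t = (0 − 5.59) / -0.7 = 7.98 s
v² = v₀² + 2aΔx → Δx = (0² − 5.59²)/(2·-0.7) = 22.3 m
Total time = 5.35 + 18.0 + 7.98 = 31.3 s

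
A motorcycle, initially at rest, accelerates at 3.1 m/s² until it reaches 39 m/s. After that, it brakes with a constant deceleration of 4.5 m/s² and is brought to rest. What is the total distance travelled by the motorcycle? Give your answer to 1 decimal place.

Phase 1 (accelerating): v₀ = 0 m/s, a = 3.1 m/s².
v = v₀ + at → t = (39 − 0) / 3.1 = 12.6 s
v² = v₀² + 2aΔx → Δx = (39² − 0²)/(2·3.1) = 245 m

Phase 2 (decelerating): v₀ = 39.0 m/s, a = -4.5 m/s².
v = v₀ + at → t = (0 − 39.0) / -4.5 = 8.67 s
v² = v₀² + 2aΔx → Δx = (0² − 39.0²)/(2·-4.5) = 169 m
Total distance = 245 + 169 = 414 m

414.3 m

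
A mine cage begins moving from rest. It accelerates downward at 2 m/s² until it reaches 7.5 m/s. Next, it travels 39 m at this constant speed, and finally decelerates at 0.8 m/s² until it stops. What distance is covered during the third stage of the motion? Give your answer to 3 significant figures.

35.2 m

Phase 1 (accelerating): v₀ = 0 m/s, a = 2 m/s².
v = v₀ + at → t = (7.5 − 0) / 2 = 3.75 s
v² = v₀² + 2aΔx → Δx = (7.5² − 0²)/(2·2) = 14.1 m

Phase 2 (constant speed): v₀ = 7.50 m/s, a = 0 m/s².
Constant speed: t = d/v = 39/7.50 = 5.20 s

Phase 3 (decelerating): v₀ = 7.50 m/s, a = -0.8 m/s².
v = v₀ + at → t = (0 − 7.50) / -0.8 = 9.38 s
v² = v₀² + 2aΔx → Δx = (0² − 7.50²)/(2·-0.8) = 35.2 m
Distance in phase 3 = 35.2 m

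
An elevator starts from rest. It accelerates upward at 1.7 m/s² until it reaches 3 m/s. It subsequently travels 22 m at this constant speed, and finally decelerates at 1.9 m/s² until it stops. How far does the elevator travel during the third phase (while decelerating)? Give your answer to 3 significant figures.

Phase 1 (accelerating): v₀ = 0 m/s, a = 1.7 m/s².
v = v₀ + at → t = (3 − 0) / 1.7 = 1.76 s
v² = v₀² + 2aΔx → Δx = (3² − 0²)/(2·1.7) = 2.65 m

Phase 2 (constant speed): v₀ = 3.00 m/s, a = 0 m/s².
Constant speed: t = d/v = 22/3.00 = 7.33 s

Phase 3 (decelerating): v₀ = 3.00 m/s, a = -1.9 m/s².
v = v₀ + at → t = (0 − 3.00) / -1.9 = 1.58 s
v² = v₀² + 2aΔx → Δx = (0² − 3.00²)/(2·-1.9) = 2.37 m
Distance in phase 3 = 2.37 m

2.37 m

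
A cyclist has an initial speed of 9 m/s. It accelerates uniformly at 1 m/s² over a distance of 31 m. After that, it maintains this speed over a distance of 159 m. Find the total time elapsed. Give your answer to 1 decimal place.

Phase 1 (accelerating): v₀ = 9.00 m/s, a = 1 m/s².
v² = v₀² + 2aΔx = 9.00² + 2·1·31 = 143 → v = 12.0 m/s
t = (v − v₀)/a = (12.0 − 9.00)/1 = 2.96 s

Phase 2 (constant speed): v₀ = 12.0 m/s, a = 0 m/s².
Constant speed: t = d/v = 159/12.0 = 13.3 s
Total time = 2.96 + 13.3 = 16.3 s

16.3 s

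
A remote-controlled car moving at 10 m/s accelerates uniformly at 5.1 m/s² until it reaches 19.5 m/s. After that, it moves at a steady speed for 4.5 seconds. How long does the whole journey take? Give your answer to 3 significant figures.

Phase 1 (accelerating): v₀ = 10.0 m/s, a = 5.1 m/s².
v = v₀ + at → t = (19.5 − 10.0) / 5.1 = 1.86 s
v² = v₀² + 2aΔx → Δx = (19.5² − 10.0²)/(2·5.1) = 27.5 m

Phase 2 (constant speed): v₀ = 19.5 m/s, a = 0 m/s².
v = v₀ + at = 19.5 + (0)(4.5) = 19.5 m/s
Δx = v₀t + ½at² = 19.5·4.5 + 0.5·0·4.5² = 87.8 m
Total time = 1.86 + 4.50 = 6.36 s

6.36 s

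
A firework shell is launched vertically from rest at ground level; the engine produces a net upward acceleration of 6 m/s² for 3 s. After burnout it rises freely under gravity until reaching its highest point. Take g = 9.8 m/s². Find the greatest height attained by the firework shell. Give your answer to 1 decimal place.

43.5 m

Phase 1 (powered ascent): v₀ = 0 m/s, a = 6 m/s².
v = v₀ + at = 0 + (6)(3) = 18.0 m/s
Δx = v₀t + ½at² = 0·3 + 0.5·6·3² = 27.0 m

Phase 2 (coasting upward): v₀ = 18.0 m/s, a = -9.8 m/s².
v = v₀ + at → t = (0 − 18.0) / -9.8 = 1.84 s
v² = v₀² + 2aΔx → Δx = (0² − 18.0²)/(2·-9.8) = 16.5 m
Maximum height = 27.0 + 16.5 = 43.5 m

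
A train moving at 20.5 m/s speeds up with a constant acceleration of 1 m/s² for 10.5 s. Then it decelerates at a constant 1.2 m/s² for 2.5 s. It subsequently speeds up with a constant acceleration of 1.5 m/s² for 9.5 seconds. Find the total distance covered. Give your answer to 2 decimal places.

677.81 m

Phase 1 (accelerating): v₀ = 20.5 m/s, a = 1 m/s².
v = v₀ + at = 20.5 + (1)(10.5) = 31.0 m/s
Δx = v₀t + ½at² = 20.5·10.5 + 0.5·1·10.5² = 270 m

Phase 2 (decelerating): v₀ = 31.0 m/s, a = -1.2 m/s².
v = v₀ + at = 31.0 + (-1.2)(2.5) = 28.0 m/s
Δx = v₀t + ½at² = 31.0·2.5 + 0.5·-1.2·2.5² = 73.8 m

Phase 3 (accelerating): v₀ = 28.0 m/s, a = 1.5 m/s².
v = v₀ + at = 28.0 + (1.5)(9.5) = 42.2 m/s
Δx = v₀t + ½at² = 28.0·9.5 + 0.5·1.5·9.5² = 334 m
Total distance = 270 + 73.8 + 334 = 678 m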